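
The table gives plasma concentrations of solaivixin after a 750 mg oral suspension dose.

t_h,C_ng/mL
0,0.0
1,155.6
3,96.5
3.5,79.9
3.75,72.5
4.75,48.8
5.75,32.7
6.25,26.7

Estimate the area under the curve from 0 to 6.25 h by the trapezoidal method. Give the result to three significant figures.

AUC = 509 ng/mL·h

Trapezoidal AUC_0→6.25:
  [0→1]: (0.0+155.6)/2 × 1 = 77.8
  [1→3]: (155.6+96.5)/2 × 2 = 252.1
  [3→3.5]: (96.5+79.9)/2 × 0.5 = 44.1
  [3.5→3.75]: (79.9+72.5)/2 × 0.25 = 19.05
  [3.75→4.75]: (72.5+48.8)/2 × 1 = 60.65
  [4.75→5.75]: (48.8+32.7)/2 × 1 = 40.75
  [5.75→6.25]: (32.7+26.7)/2 × 0.5 = 14.85
  Sum = 509.3 ng/mL·h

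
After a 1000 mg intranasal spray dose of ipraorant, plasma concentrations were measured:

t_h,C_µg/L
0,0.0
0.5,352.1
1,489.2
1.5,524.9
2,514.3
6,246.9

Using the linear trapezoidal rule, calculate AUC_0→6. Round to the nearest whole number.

AUC = 2334 µg/L·h

Trapezoidal AUC_0→6:
  [0→0.5]: (0.0+352.1)/2 × 0.5 = 88.025
  [0.5→1]: (352.1+489.2)/2 × 0.5 = 210.325
  [1→1.5]: (489.2+524.9)/2 × 0.5 = 253.525
  [1.5→2]: (524.9+514.3)/2 × 0.5 = 259.8
  [2→6]: (514.3+246.9)/2 × 4 = 1522.4
  Sum = 2334.075 µg/L·h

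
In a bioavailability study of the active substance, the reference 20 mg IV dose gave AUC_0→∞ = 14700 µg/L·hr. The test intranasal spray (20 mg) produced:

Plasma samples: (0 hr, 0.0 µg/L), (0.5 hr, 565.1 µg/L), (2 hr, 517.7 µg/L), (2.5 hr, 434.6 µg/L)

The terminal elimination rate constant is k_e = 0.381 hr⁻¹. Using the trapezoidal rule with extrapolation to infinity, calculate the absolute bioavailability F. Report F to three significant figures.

Trapezoidal AUC_0→2.5 (intranasal spray):
  [0→0.5]: (0.0+565.1)/2 × 0.5 = 141.275
  [0.5→2]: (565.1+517.7)/2 × 1.5 = 812.1
  [2→2.5]: (517.7+434.6)/2 × 0.5 = 238.075
  Sum = 1191.45 µg/L·hr
Tail: C_last/k_e = 434.6/0.381 = 1140.682
AUC_0→∞ (intranasal spray) = 1191.45 + 1140.682 = 2332.132 µg/L·hr
F = (AUC_ev/D_ev)/(AUC_iv/D_iv) = (2332.132/20)/(14700/20) = 116.6066/735 = 0.1586

F = 0.159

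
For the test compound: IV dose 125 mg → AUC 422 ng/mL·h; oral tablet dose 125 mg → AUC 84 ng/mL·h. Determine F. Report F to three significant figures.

F = (AUC_ev / D_ev) / (AUC_iv / D_iv)
  = (84/125) / (422/125)
  = 0.672 / 3.376 = 0.1991

F = 0.199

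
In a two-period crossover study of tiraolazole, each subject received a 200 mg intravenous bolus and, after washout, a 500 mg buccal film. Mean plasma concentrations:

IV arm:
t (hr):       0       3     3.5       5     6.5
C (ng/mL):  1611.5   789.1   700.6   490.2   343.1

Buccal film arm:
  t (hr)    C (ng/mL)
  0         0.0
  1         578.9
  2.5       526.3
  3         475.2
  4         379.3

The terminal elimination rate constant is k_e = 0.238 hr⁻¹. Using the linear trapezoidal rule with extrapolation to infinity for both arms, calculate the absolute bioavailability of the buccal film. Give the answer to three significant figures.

F = 0.196

Trapezoidal AUC_0→6.5 (IV):
  [0→3]: (1611.5+789.1)/2 × 3 = 3600.9
  [3→3.5]: (789.1+700.6)/2 × 0.5 = 372.425
  [3.5→5]: (700.6+490.2)/2 × 1.5 = 893.1
  [5→6.5]: (490.2+343.1)/2 × 1.5 = 624.975
  Sum = 5491.4 ng/mL·hr
IV tail: 343.1/0.238 = 1441.597; AUC_iv,0→∞ = 5491.4 + 1441.597 = 6932.997 ng/mL·hr
Trapezoidal AUC_0→4 (buccal film):
  [0→1]: (0.0+578.9)/2 × 1 = 289.45
  [1→2.5]: (578.9+526.3)/2 × 1.5 = 828.9
  [2.5→3]: (526.3+475.2)/2 × 0.5 = 250.375
  [3→4]: (475.2+379.3)/2 × 1 = 427.25
  Sum = 1795.975 ng/mL·hr
buccal film tail: 379.3/0.238 = 1593.697; AUC_ev,0→∞ = 1795.975 + 1593.697 = 3389.672 ng/mL·hr
F = (AUC_ev/D_ev)/(AUC_iv/D_iv) = (3389.672/500)/(6932.997/200) = 6.779344/34.664985 = 0.1956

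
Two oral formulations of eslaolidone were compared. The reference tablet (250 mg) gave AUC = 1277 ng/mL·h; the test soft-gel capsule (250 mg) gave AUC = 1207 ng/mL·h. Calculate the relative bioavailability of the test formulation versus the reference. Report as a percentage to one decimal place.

F_rel = (AUC_test/D_test) / (AUC_ref/D_ref)
      = (1207/250) / (1277/250)
      = 4.828 / 5.108 = 0.9452 = 94.52%

F_rel = 94.5%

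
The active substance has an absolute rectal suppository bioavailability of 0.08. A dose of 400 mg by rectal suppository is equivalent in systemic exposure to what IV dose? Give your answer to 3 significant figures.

Systemic exposure from an extravascular dose = F × D_ev, so the equivalent IV dose is F × D_ev.
D_iv = F × D_ev = 0.08 × 400 = 32 mg

D_iv = 32.0 mg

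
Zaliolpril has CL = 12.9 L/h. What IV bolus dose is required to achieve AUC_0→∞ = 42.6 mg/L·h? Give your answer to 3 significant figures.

Dose_iv = CL × AUC_0→∞
     = 12.9 × 42.6 = 549.54 mg

Dose = 550 mg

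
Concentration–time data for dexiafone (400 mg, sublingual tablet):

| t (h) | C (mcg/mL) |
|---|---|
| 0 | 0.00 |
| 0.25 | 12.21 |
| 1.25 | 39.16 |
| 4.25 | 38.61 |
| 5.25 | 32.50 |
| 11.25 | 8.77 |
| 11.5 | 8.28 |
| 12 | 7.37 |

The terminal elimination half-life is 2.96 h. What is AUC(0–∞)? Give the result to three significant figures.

AUC = 341 mcg/mL·h

Trapezoidal AUC_0→12:
  [0→0.25]: (0.00+12.21)/2 × 0.25 = 1.52625
  [0.25→1.25]: (12.21+39.16)/2 × 1 = 25.685
  [1.25→4.25]: (39.16+38.61)/2 × 3 = 116.655
  [4.25→5.25]: (38.61+32.50)/2 × 1 = 35.555
  [5.25→11.25]: (32.50+8.77)/2 × 6 = 123.81
  [11.25→11.5]: (8.77+8.28)/2 × 0.25 = 2.13125
  [11.5→12]: (8.28+7.37)/2 × 0.5 = 3.9125
  Sum = 309.275 mcg/mL·h
k_e = ln2 / t½ = 0.693147 / 2.96 = 0.2342 h^-1
Extrapolated tail: C_last / k_e = 7.37 / 0.2342 = 31.469
AUC_0→∞ = 309.275 + 31.469 = 340.744 mcg/mL·h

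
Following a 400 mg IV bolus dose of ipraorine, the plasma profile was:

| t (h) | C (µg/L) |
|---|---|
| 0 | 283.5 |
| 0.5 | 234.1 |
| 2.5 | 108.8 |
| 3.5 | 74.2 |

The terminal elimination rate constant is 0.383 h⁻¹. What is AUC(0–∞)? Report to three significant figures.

AUC = 758 µg/L·h

Trapezoidal AUC_0→3.5:
  [0→0.5]: (283.5+234.1)/2 × 0.5 = 129.4
  [0.5→2.5]: (234.1+108.8)/2 × 2 = 342.9
  [2.5→3.5]: (108.8+74.2)/2 × 1 = 91.5
  Sum = 563.8 µg/L·h
Extrapolated tail: C_last / k_e = 74.2 / 0.383 = 193.734
AUC_0→∞ = 563.8 + 193.734 = 757.534 µg/L·h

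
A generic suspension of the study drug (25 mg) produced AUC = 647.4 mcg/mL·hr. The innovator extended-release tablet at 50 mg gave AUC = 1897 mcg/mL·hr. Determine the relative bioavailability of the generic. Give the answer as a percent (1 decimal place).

F_rel = (AUC_test/D_test) / (AUC_ref/D_ref)
      = (647.4/25) / (1897/50)
      = 25.896 / 37.94 = 0.6826 = 68.26%

F_rel = 68.3%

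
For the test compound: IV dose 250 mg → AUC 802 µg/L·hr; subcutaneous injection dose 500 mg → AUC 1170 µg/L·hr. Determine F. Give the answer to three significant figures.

F = 0.729

F = (AUC_ev / D_ev) / (AUC_iv / D_iv)
  = (1170/500) / (802/250)
  = 2.34 / 3.208 = 0.7294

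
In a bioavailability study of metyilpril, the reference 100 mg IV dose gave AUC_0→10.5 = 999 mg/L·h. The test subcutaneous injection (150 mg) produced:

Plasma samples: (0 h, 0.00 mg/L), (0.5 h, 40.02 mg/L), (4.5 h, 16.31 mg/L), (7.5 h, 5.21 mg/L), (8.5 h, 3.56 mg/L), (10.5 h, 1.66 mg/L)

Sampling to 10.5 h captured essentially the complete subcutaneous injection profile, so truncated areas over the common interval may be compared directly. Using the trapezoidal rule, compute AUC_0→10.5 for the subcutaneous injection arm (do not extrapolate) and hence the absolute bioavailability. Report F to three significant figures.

F = 0.110

Trapezoidal AUC_0→10.5 (subcutaneous injection):
  [0→0.5]: (0.00+40.02)/2 × 0.5 = 10.005
  [0.5→4.5]: (40.02+16.31)/2 × 4 = 112.66
  [4.5→7.5]: (16.31+5.21)/2 × 3 = 32.28
  [7.5→8.5]: (5.21+3.56)/2 × 1 = 4.385
  [8.5→10.5]: (3.56+1.66)/2 × 2 = 5.22
  Sum = 164.55 mg/L·h
F = (AUC_ev/D_ev)/(AUC_iv/D_iv) = (164.55/150)/(999/100) = 1.097/9.99 = 0.1098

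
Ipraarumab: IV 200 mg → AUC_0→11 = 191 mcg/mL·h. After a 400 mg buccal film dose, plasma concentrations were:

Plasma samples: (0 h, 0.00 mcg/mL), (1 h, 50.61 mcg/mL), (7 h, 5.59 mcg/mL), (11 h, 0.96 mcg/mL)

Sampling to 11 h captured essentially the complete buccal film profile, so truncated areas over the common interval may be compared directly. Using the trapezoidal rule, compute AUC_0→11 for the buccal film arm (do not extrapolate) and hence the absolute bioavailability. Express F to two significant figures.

Trapezoidal AUC_0→11 (buccal film):
  [0→1]: (0.00+50.61)/2 × 1 = 25.305
  [1→7]: (50.61+5.59)/2 × 6 = 168.6
  [7→11]: (5.59+0.96)/2 × 4 = 13.1
  Sum = 207.005 mcg/mL·h
F = (AUC_ev/D_ev)/(AUC_iv/D_iv) = (207.005/400)/(191/200) = 0.5175125/0.955 = 0.5419

F = 0.54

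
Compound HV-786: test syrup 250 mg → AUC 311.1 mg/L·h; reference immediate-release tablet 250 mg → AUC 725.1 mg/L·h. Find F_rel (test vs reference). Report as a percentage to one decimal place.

F_rel = 42.9%

F_rel = (AUC_test/D_test) / (AUC_ref/D_ref)
      = (311.1/250) / (725.1/250)
      = 1.2444 / 2.9004 = 0.4290 = 42.90%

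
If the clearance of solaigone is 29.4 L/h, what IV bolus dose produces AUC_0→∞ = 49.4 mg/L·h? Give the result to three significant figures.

Dose_iv = CL × AUC_0→∞
     = 29.4 × 49.4 = 1452.36 mg

Dose = 1450 mg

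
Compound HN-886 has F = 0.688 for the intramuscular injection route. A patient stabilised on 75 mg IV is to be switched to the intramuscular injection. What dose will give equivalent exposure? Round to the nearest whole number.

D_intramuscular = 109 mg

For equal systemic exposure: F × D_ev = D_iv
D_ev = D_iv / F = 75 / 0.688 = 109.012 mg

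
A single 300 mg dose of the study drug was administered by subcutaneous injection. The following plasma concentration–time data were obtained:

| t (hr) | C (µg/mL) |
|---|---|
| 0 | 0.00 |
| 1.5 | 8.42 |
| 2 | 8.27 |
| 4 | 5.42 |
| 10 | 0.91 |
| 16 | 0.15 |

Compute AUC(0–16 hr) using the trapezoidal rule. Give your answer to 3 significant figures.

Trapezoidal AUC_0→16:
  [0→1.5]: (0.00+8.42)/2 × 1.5 = 6.315
  [1.5→2]: (8.42+8.27)/2 × 0.5 = 4.1725
  [2→4]: (8.27+5.42)/2 × 2 = 13.69
  [4→10]: (5.42+0.91)/2 × 6 = 18.99
  [10→16]: (0.91+0.15)/2 × 6 = 3.18
  Sum = 46.3475 µg/mL·hr

AUC = 46.3 µg/mL·hr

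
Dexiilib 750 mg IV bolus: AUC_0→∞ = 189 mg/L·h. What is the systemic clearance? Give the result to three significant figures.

CL = 3.97 L/h

CL = Dose_iv / AUC_0→∞
   = 750 / 189 = 3.96825 L/h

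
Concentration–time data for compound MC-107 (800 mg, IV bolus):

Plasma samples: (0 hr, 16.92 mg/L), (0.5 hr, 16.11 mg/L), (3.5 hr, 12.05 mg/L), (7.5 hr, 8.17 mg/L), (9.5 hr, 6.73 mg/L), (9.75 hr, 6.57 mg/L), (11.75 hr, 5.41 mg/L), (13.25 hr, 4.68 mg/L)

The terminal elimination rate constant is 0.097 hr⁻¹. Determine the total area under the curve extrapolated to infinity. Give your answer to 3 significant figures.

Trapezoidal AUC_0→13.25:
  [0→0.5]: (16.92+16.11)/2 × 0.5 = 8.2575
  [0.5→3.5]: (16.11+12.05)/2 × 3 = 42.24
  [3.5→7.5]: (12.05+8.17)/2 × 4 = 40.44
  [7.5→9.5]: (8.17+6.73)/2 × 2 = 14.9
  [9.5→9.75]: (6.73+6.57)/2 × 0.25 = 1.6625
  [9.75→11.75]: (6.57+5.41)/2 × 2 = 11.98
  [11.75→13.25]: (5.41+4.68)/2 × 1.5 = 7.5675
  Sum = 127.0475 mg/L·hr
Extrapolated tail: C_last / k_e = 4.68 / 0.097 = 48.247
AUC_0→∞ = 127.0475 + 48.247 = 175.2945 mg/L·hr

AUC = 175 mg/L·hr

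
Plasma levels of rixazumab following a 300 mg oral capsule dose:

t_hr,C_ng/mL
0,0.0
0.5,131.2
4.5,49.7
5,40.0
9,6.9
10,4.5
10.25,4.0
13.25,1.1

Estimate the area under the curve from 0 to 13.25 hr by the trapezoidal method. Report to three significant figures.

AUC = 525 ng/mL·hr

Trapezoidal AUC_0→13.25:
  [0→0.5]: (0.0+131.2)/2 × 0.5 = 32.8
  [0.5→4.5]: (131.2+49.7)/2 × 4 = 361.8
  [4.5→5]: (49.7+40.0)/2 × 0.5 = 22.425
  [5→9]: (40.0+6.9)/2 × 4 = 93.8
  [9→10]: (6.9+4.5)/2 × 1 = 5.7
  [10→10.25]: (4.5+4.0)/2 × 0.25 = 1.0625
  [10.25→13.25]: (4.0+1.1)/2 × 3 = 7.65
  Sum = 525.2375 ng/mL·hr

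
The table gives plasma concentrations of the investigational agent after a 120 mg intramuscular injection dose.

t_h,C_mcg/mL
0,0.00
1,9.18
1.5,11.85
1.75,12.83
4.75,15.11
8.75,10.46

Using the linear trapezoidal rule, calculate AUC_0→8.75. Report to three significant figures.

Trapezoidal AUC_0→8.75:
  [0→1]: (0.00+9.18)/2 × 1 = 4.59
  [1→1.5]: (9.18+11.85)/2 × 0.5 = 5.2575
  [1.5→1.75]: (11.85+12.83)/2 × 0.25 = 3.085
  [1.75→4.75]: (12.83+15.11)/2 × 3 = 41.91
  [4.75→8.75]: (15.11+10.46)/2 × 4 = 51.14
  Sum = 105.9825 mcg/mL·h

AUC = 106 mcg/mL·h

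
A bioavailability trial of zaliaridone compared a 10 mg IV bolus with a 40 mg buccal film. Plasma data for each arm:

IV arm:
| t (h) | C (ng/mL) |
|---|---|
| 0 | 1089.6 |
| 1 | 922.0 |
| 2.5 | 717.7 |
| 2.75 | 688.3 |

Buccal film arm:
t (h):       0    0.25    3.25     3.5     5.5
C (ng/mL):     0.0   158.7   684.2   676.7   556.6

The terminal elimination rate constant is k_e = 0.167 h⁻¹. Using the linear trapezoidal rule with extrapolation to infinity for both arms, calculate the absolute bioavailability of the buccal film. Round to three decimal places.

F = 0.230

Trapezoidal AUC_0→2.75 (IV):
  [0→1]: (1089.6+922.0)/2 × 1 = 1005.8
  [1→2.5]: (922.0+717.7)/2 × 1.5 = 1229.775
  [2.5→2.75]: (717.7+688.3)/2 × 0.25 = 175.75
  Sum = 2411.325 ng/mL·h
IV tail: 688.3/0.167 = 4121.557; AUC_iv,0→∞ = 2411.325 + 4121.557 = 6532.882 ng/mL·h
Trapezoidal AUC_0→5.5 (buccal film):
  [0→0.25]: (0.0+158.7)/2 × 0.25 = 19.8375
  [0.25→3.25]: (158.7+684.2)/2 × 3 = 1264.35
  [3.25→3.5]: (684.2+676.7)/2 × 0.25 = 170.1125
  [3.5→5.5]: (676.7+556.6)/2 × 2 = 1233.3
  Sum = 2687.6 ng/mL·h
buccal film tail: 556.6/0.167 = 3332.934; AUC_ev,0→∞ = 2687.6 + 3332.934 = 6020.534 ng/mL·h
F = (AUC_ev/D_ev)/(AUC_iv/D_iv) = (6020.534/40)/(6532.882/10) = 150.51335/653.2882 = 0.2304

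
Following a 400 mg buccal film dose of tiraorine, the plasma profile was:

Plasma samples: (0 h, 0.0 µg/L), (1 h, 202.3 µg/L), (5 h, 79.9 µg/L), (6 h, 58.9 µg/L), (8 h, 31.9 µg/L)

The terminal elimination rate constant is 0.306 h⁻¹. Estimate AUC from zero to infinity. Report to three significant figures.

Trapezoidal AUC_0→8:
  [0→1]: (0.0+202.3)/2 × 1 = 101.15
  [1→5]: (202.3+79.9)/2 × 4 = 564.4
  [5→6]: (79.9+58.9)/2 × 1 = 69.4
  [6→8]: (58.9+31.9)/2 × 2 = 90.8
  Sum = 825.75 µg/L·h
Extrapolated tail: C_last / k_e = 31.9 / 0.306 = 104.248
AUC_0→∞ = 825.75 + 104.248 = 929.998 µg/L·h

AUC = 930 µg/L·h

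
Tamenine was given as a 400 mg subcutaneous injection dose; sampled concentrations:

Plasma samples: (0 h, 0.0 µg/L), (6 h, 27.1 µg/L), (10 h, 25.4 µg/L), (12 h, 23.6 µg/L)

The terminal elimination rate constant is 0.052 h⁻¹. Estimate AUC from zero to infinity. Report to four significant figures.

AUC = 689.1 µg/L·h

Trapezoidal AUC_0→12:
  [0→6]: (0.0+27.1)/2 × 6 = 81.3
  [6→10]: (27.1+25.4)/2 × 4 = 105.0
  [10→12]: (25.4+23.6)/2 × 2 = 49.0
  Sum = 235.3 µg/L·h
Extrapolated tail: C_last / k_e = 23.6 / 0.052 = 453.846
AUC_0→∞ = 235.3 + 453.846 = 689.146 µg/L·h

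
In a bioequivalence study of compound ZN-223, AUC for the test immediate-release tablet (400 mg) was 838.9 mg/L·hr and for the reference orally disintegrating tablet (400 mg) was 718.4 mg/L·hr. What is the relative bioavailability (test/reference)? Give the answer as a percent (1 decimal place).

F_rel = 116.8%

F_rel = (AUC_test/D_test) / (AUC_ref/D_ref)
      = (838.9/400) / (718.4/400)
      = 2.09725 / 1.796 = 1.1677 = 116.77%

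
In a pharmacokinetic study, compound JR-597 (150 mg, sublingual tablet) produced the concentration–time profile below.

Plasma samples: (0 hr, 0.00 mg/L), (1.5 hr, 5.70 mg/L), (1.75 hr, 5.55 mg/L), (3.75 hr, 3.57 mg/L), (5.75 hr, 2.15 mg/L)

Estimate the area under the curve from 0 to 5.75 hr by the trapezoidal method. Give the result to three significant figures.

Trapezoidal AUC_0→5.75:
  [0→1.5]: (0.00+5.70)/2 × 1.5 = 4.275
  [1.5→1.75]: (5.70+5.55)/2 × 0.25 = 1.40625
  [1.75→3.75]: (5.55+3.57)/2 × 2 = 9.12
  [3.75→5.75]: (3.57+2.15)/2 × 2 = 5.72
  Sum = 20.52125 mg/L·hr

AUC = 20.5 mg/L·hr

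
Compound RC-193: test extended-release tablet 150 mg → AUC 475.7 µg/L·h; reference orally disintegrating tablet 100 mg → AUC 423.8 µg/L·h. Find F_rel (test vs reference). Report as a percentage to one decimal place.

F_rel = (AUC_test/D_test) / (AUC_ref/D_ref)
      = (475.7/150) / (423.8/100)
      = 3.17133 / 4.238 = 0.7483 = 74.83%

F_rel = 74.8%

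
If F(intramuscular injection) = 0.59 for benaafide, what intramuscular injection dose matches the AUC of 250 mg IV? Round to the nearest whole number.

For equal systemic exposure: F × D_ev = D_iv
D_ev = D_iv / F = 250 / 0.59 = 423.729 mg

D_intramuscular = 424 mg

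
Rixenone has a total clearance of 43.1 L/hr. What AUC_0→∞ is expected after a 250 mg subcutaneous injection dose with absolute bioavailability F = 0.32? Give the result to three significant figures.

AUC_0→∞ = F × Dose / CL
        = 0.32 × 250 / 43.1 = 1.85615 mg/L·hr

AUC = 1.86 mg/L·hr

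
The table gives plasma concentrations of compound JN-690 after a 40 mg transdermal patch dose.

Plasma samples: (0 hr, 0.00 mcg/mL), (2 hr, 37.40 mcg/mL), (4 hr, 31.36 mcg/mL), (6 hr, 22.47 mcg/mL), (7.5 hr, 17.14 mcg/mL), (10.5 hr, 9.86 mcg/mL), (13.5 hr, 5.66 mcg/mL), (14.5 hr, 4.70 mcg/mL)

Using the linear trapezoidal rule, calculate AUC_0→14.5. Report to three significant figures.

AUC = 259 mcg/mL·hr

Trapezoidal AUC_0→14.5:
  [0→2]: (0.00+37.40)/2 × 2 = 37.4
  [2→4]: (37.40+31.36)/2 × 2 = 68.76
  [4→6]: (31.36+22.47)/2 × 2 = 53.83
  [6→7.5]: (22.47+17.14)/2 × 1.5 = 29.7075
  [7.5→10.5]: (17.14+9.86)/2 × 3 = 40.5
  [10.5→13.5]: (9.86+5.66)/2 × 3 = 23.28
  [13.5→14.5]: (5.66+4.70)/2 × 1 = 5.18
  Sum = 258.6575 mcg/mL·hr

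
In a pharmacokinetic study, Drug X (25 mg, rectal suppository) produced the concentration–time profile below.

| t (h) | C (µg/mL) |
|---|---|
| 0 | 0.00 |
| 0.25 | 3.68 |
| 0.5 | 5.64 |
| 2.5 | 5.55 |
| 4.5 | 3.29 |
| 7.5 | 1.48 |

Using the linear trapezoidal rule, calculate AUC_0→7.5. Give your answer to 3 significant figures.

Trapezoidal AUC_0→7.5:
  [0→0.25]: (0.00+3.68)/2 × 0.25 = 0.46
  [0.25→0.5]: (3.68+5.64)/2 × 0.25 = 1.165
  [0.5→2.5]: (5.64+5.55)/2 × 2 = 11.19
  [2.5→4.5]: (5.55+3.29)/2 × 2 = 8.84
  [4.5→7.5]: (3.29+1.48)/2 × 3 = 7.155
  Sum = 28.81 µg/mL·h

AUC = 28.8 µg/mL·h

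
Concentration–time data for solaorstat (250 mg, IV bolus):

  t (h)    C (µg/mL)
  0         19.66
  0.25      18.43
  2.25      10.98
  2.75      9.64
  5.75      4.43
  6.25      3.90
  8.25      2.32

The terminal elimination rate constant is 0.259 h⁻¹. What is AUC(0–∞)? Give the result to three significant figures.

AUC = 77.7 µg/mL·h

Trapezoidal AUC_0→8.25:
  [0→0.25]: (19.66+18.43)/2 × 0.25 = 4.76125
  [0.25→2.25]: (18.43+10.98)/2 × 2 = 29.41
  [2.25→2.75]: (10.98+9.64)/2 × 0.5 = 5.155
  [2.75→5.75]: (9.64+4.43)/2 × 3 = 21.105
  [5.75→6.25]: (4.43+3.90)/2 × 0.5 = 2.0825
  [6.25→8.25]: (3.90+2.32)/2 × 2 = 6.22
  Sum = 68.73375 µg/mL·h
Extrapolated tail: C_last / k_e = 2.32 / 0.259 = 8.958
AUC_0→∞ = 68.73375 + 8.958 = 77.69175 µg/mL·h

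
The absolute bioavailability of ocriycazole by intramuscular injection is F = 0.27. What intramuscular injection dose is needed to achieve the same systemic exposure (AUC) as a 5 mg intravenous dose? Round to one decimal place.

D_intramuscular = 18.5 mg

For equal systemic exposure: F × D_ev = D_iv
D_ev = D_iv / F = 5 / 0.27 = 18.5185 mg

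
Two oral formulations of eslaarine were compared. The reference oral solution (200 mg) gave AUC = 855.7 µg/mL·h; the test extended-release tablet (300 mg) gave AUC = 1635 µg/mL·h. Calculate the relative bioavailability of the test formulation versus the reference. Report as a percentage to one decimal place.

F_rel = 127.4%

F_rel = (AUC_test/D_test) / (AUC_ref/D_ref)
      = (1635/300) / (855.7/200)
      = 5.45 / 4.2785 = 1.2738 = 127.38%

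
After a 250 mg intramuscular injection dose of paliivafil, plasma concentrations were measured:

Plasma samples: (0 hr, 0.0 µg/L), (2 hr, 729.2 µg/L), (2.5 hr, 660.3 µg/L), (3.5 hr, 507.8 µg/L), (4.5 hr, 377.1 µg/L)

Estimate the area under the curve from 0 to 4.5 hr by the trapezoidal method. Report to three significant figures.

AUC = 2100 µg/L·hr

Trapezoidal AUC_0→4.5:
  [0→2]: (0.0+729.2)/2 × 2 = 729.2
  [2→2.5]: (729.2+660.3)/2 × 0.5 = 347.375
  [2.5→3.5]: (660.3+507.8)/2 × 1 = 584.05
  [3.5→4.5]: (507.8+377.1)/2 × 1 = 442.45
  Sum = 2103.075 µg/L·hr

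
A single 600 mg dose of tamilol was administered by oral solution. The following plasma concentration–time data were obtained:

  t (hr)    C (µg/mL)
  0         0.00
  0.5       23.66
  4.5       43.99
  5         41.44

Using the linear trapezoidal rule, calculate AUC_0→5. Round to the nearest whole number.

Trapezoidal AUC_0→5:
  [0→0.5]: (0.00+23.66)/2 × 0.5 = 5.915
  [0.5→4.5]: (23.66+43.99)/2 × 4 = 135.3
  [4.5→5]: (43.99+41.44)/2 × 0.5 = 21.3575
  Sum = 162.5725 µg/mL·hr

AUC = 163 µg/mL·hr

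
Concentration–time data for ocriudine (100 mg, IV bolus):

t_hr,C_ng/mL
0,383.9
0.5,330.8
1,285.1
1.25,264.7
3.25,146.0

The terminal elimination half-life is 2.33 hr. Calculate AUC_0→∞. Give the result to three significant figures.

AUC = 1300 ng/mL·hr

Trapezoidal AUC_0→3.25:
  [0→0.5]: (383.9+330.8)/2 × 0.5 = 178.675
  [0.5→1]: (330.8+285.1)/2 × 0.5 = 153.975
  [1→1.25]: (285.1+264.7)/2 × 0.25 = 68.725
  [1.25→3.25]: (264.7+146.0)/2 × 2 = 410.7
  Sum = 812.075 ng/mL·hr
k_e = ln2 / t½ = 0.693147 / 2.33 = 0.2975 hr^-1
Extrapolated tail: C_last / k_e = 146.0 / 0.2975 = 490.756
AUC_0→∞ = 812.075 + 490.756 = 1302.831 ng/mL·hr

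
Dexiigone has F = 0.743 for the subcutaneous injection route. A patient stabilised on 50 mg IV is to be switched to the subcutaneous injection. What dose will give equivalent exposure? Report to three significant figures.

D_subcutaneous = 67.3 mg

For equal systemic exposure: F × D_ev = D_iv
D_ev = D_iv / F = 50 / 0.743 = 67.2948 mg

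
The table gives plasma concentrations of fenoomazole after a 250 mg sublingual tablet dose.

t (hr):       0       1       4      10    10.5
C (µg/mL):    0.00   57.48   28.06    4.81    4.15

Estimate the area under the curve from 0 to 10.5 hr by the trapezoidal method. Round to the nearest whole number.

Trapezoidal AUC_0→10.5:
  [0→1]: (0.00+57.48)/2 × 1 = 28.74
  [1→4]: (57.48+28.06)/2 × 3 = 128.31
  [4→10]: (28.06+4.81)/2 × 6 = 98.61
  [10→10.5]: (4.81+4.15)/2 × 0.5 = 2.24
  Sum = 257.9 µg/mL·hr

AUC = 258 µg/mL·hr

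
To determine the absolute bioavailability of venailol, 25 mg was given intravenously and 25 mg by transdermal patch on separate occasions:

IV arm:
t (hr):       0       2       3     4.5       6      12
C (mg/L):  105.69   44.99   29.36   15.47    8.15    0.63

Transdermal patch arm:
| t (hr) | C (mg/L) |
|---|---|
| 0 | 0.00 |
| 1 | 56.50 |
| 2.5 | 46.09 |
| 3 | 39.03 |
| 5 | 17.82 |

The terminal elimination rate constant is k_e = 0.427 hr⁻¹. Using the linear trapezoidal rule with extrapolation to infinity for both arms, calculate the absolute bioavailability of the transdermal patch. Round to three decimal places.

F = 0.843

Trapezoidal AUC_0→12 (IV):
  [0→2]: (105.69+44.99)/2 × 2 = 150.68
  [2→3]: (44.99+29.36)/2 × 1 = 37.175
  [3→4.5]: (29.36+15.47)/2 × 1.5 = 33.6225
  [4.5→6]: (15.47+8.15)/2 × 1.5 = 17.715
  [6→12]: (8.15+0.63)/2 × 6 = 26.34
  Sum = 265.5325 mg/L·hr
IV tail: 0.63/0.427 = 1.475; AUC_iv,0→∞ = 265.5325 + 1.475 = 267.0075 mg/L·hr
Trapezoidal AUC_0→5 (transdermal patch):
  [0→1]: (0.00+56.50)/2 × 1 = 28.25
  [1→2.5]: (56.50+46.09)/2 × 1.5 = 76.9425
  [2.5→3]: (46.09+39.03)/2 × 0.5 = 21.28
  [3→5]: (39.03+17.82)/2 × 2 = 56.85
  Sum = 183.3225 mg/L·hr
transdermal patch tail: 17.82/0.427 = 41.733; AUC_ev,0→∞ = 183.3225 + 41.733 = 225.0555 mg/L·hr
F = (AUC_ev/D_ev)/(AUC_iv/D_iv) = (225.0555/25)/(267.0075/25) = 9.00222/10.6803 = 0.8429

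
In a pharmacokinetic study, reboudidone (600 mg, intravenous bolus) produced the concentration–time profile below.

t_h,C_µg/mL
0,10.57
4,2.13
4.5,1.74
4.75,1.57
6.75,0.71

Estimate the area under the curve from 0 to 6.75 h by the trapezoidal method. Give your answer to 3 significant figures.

Trapezoidal AUC_0→6.75:
  [0→4]: (10.57+2.13)/2 × 4 = 25.4
  [4→4.5]: (2.13+1.74)/2 × 0.5 = 0.9675
  [4.5→4.75]: (1.74+1.57)/2 × 0.25 = 0.41375
  [4.75→6.75]: (1.57+0.71)/2 × 2 = 2.28
  Sum = 29.06125 µg/mL·h

AUC = 29.1 µg/mL·h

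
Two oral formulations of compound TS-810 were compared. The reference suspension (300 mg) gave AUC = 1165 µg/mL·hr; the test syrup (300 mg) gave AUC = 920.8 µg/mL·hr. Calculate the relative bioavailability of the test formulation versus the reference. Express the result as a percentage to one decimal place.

F_rel = 79.0%

F_rel = (AUC_test/D_test) / (AUC_ref/D_ref)
      = (920.8/300) / (1165/300)
      = 3.06933 / 3.88333 = 0.7904 = 79.04%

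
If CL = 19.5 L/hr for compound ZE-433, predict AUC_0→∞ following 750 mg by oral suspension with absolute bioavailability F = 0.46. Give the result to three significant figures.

AUC = 17.7 mg/L·hr

AUC_0→∞ = F × Dose / CL
        = 0.46 × 750 / 19.5 = 17.6923 mg/L·hr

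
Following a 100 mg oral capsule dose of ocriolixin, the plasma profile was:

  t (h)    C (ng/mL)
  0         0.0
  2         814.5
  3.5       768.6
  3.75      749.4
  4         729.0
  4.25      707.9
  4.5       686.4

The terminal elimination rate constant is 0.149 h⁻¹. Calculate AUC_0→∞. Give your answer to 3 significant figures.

Trapezoidal AUC_0→4.5:
  [0→2]: (0.0+814.5)/2 × 2 = 814.5
  [2→3.5]: (814.5+768.6)/2 × 1.5 = 1187.325
  [3.5→3.75]: (768.6+749.4)/2 × 0.25 = 189.75
  [3.75→4]: (749.4+729.0)/2 × 0.25 = 184.8
  [4→4.25]: (729.0+707.9)/2 × 0.25 = 179.6125
  [4.25→4.5]: (707.9+686.4)/2 × 0.25 = 174.2875
  Sum = 2730.275 ng/mL·h
Extrapolated tail: C_last / k_e = 686.4 / 0.149 = 4606.711
AUC_0→∞ = 2730.275 + 4606.711 = 7336.986 ng/mL·h

AUC = 7340 ng/mL·h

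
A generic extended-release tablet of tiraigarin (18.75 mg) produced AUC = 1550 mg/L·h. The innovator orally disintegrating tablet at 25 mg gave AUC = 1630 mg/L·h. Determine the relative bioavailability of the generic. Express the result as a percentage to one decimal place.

F_rel = 126.8%

F_rel = (AUC_test/D_test) / (AUC_ref/D_ref)
      = (1550/18.75) / (1630/25)
      = 82.6667 / 65.2 = 1.2679 = 126.79%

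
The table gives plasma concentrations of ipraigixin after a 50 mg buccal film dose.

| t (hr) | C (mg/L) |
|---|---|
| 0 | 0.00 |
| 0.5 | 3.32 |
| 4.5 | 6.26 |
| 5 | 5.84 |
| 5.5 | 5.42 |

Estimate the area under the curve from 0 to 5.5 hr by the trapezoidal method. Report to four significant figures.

AUC = 25.83 mg/L·hr

Trapezoidal AUC_0→5.5:
  [0→0.5]: (0.00+3.32)/2 × 0.5 = 0.83
  [0.5→4.5]: (3.32+6.26)/2 × 4 = 19.16
  [4.5→5]: (6.26+5.84)/2 × 0.5 = 3.025
  [5→5.5]: (5.84+5.42)/2 × 0.5 = 2.815
  Sum = 25.83 mg/L·hr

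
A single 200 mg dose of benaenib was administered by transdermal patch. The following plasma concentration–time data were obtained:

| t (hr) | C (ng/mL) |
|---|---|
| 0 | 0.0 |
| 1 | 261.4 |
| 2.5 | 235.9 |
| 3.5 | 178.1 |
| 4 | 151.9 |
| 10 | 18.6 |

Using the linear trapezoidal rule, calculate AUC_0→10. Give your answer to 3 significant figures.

AUC = 1300 ng/mL·hr

Trapezoidal AUC_0→10:
  [0→1]: (0.0+261.4)/2 × 1 = 130.7
  [1→2.5]: (261.4+235.9)/2 × 1.5 = 372.975
  [2.5→3.5]: (235.9+178.1)/2 × 1 = 207.0
  [3.5→4]: (178.1+151.9)/2 × 0.5 = 82.5
  [4→10]: (151.9+18.6)/2 × 6 = 511.5
  Sum = 1304.675 ng/mL·hr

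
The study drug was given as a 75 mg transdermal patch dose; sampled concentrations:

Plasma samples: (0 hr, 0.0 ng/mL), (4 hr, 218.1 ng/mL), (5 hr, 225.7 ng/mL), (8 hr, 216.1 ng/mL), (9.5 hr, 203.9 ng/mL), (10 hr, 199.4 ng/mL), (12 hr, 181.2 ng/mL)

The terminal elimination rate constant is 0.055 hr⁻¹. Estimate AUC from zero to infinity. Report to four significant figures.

Trapezoidal AUC_0→12:
  [0→4]: (0.0+218.1)/2 × 4 = 436.2
  [4→5]: (218.1+225.7)/2 × 1 = 221.9
  [5→8]: (225.7+216.1)/2 × 3 = 662.7
  [8→9.5]: (216.1+203.9)/2 × 1.5 = 315.0
  [9.5→10]: (203.9+199.4)/2 × 0.5 = 100.825
  [10→12]: (199.4+181.2)/2 × 2 = 380.6
  Sum = 2117.225 ng/mL·hr
Extrapolated tail: C_last / k_e = 181.2 / 0.055 = 3294.545
AUC_0→∞ = 2117.225 + 3294.545 = 5411.77 ng/mL·hr

AUC = 5412 ng/mL·hr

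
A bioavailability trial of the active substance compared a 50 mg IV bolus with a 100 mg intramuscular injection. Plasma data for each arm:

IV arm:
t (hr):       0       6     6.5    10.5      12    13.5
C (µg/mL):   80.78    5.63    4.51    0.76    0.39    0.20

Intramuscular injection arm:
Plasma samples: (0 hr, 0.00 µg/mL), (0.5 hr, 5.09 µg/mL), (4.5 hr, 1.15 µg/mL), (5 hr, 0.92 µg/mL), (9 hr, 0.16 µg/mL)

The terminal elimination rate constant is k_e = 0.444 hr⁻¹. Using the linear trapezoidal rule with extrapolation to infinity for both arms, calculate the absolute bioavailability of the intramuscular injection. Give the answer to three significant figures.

F = 0.0306

Trapezoidal AUC_0→13.5 (IV):
  [0→6]: (80.78+5.63)/2 × 6 = 259.23
  [6→6.5]: (5.63+4.51)/2 × 0.5 = 2.535
  [6.5→10.5]: (4.51+0.76)/2 × 4 = 10.54
  [10.5→12]: (0.76+0.39)/2 × 1.5 = 0.8625
  [12→13.5]: (0.39+0.20)/2 × 1.5 = 0.4425
  Sum = 273.61 µg/mL·hr
IV tail: 0.20/0.444 = 0.450; AUC_iv,0→∞ = 273.61 + 0.450 = 274.06 µg/mL·hr
Trapezoidal AUC_0→9 (intramuscular injection):
  [0→0.5]: (0.00+5.09)/2 × 0.5 = 1.2725
  [0.5→4.5]: (5.09+1.15)/2 × 4 = 12.48
  [4.5→5]: (1.15+0.92)/2 × 0.5 = 0.5175
  [5→9]: (0.92+0.16)/2 × 4 = 2.16
  Sum = 16.43 µg/mL·hr
intramuscular injection tail: 0.16/0.444 = 0.360; AUC_ev,0→∞ = 16.43 + 0.360 = 16.79 µg/mL·hr
F = (AUC_ev/D_ev)/(AUC_iv/D_iv) = (16.79/100)/(274.06/50) = 0.1679/5.4812 = 0.0306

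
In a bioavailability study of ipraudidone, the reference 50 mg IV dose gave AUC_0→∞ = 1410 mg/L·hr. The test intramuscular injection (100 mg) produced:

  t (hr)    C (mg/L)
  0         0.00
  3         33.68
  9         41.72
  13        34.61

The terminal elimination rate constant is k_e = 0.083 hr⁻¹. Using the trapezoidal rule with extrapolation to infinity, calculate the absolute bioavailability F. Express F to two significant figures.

F = 0.30

Trapezoidal AUC_0→13 (intramuscular injection):
  [0→3]: (0.00+33.68)/2 × 3 = 50.52
  [3→9]: (33.68+41.72)/2 × 6 = 226.2
  [9→13]: (41.72+34.61)/2 × 4 = 152.66
  Sum = 429.38 mg/L·hr
Tail: C_last/k_e = 34.61/0.083 = 416.988
AUC_0→∞ (intramuscular injection) = 429.38 + 416.988 = 846.368 mg/L·hr
F = (AUC_ev/D_ev)/(AUC_iv/D_iv) = (846.368/100)/(1410/50) = 8.46368/28.2 = 0.3001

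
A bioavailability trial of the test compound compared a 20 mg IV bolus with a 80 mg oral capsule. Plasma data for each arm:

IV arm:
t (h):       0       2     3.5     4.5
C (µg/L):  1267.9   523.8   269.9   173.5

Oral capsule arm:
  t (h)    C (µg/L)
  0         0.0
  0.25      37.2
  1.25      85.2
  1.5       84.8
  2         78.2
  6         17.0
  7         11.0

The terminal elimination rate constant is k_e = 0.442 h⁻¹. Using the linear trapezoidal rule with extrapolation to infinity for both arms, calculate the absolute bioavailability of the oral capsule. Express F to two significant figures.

F = 0.030

Trapezoidal AUC_0→4.5 (IV):
  [0→2]: (1267.9+523.8)/2 × 2 = 1791.7
  [2→3.5]: (523.8+269.9)/2 × 1.5 = 595.275
  [3.5→4.5]: (269.9+173.5)/2 × 1 = 221.7
  Sum = 2608.675 µg/L·h
IV tail: 173.5/0.442 = 392.534; AUC_iv,0→∞ = 2608.675 + 392.534 = 3001.209 µg/L·h
Trapezoidal AUC_0→7 (oral capsule):
  [0→0.25]: (0.0+37.2)/2 × 0.25 = 4.65
  [0.25→1.25]: (37.2+85.2)/2 × 1 = 61.2
  [1.25→1.5]: (85.2+84.8)/2 × 0.25 = 21.25
  [1.5→2]: (84.8+78.2)/2 × 0.5 = 40.75
  [2→6]: (78.2+17.0)/2 × 4 = 190.4
  [6→7]: (17.0+11.0)/2 × 1 = 14.0
  Sum = 332.25 µg/L·h
oral capsule tail: 11.0/0.442 = 24.887; AUC_ev,0→∞ = 332.25 + 24.887 = 357.137 µg/L·h
F = (AUC_ev/D_ev)/(AUC_iv/D_iv) = (357.137/80)/(3001.209/20) = 4.4642125/150.06045 = 0.0297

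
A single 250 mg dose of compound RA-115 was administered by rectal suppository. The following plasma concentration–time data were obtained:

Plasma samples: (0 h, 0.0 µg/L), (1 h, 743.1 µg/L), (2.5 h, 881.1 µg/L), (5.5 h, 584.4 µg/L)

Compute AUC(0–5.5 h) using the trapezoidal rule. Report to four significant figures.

Trapezoidal AUC_0→5.5:
  [0→1]: (0.0+743.1)/2 × 1 = 371.55
  [1→2.5]: (743.1+881.1)/2 × 1.5 = 1218.15
  [2.5→5.5]: (881.1+584.4)/2 × 3 = 2198.25
  Sum = 3787.95 µg/L·h

AUC = 3788 µg/L·h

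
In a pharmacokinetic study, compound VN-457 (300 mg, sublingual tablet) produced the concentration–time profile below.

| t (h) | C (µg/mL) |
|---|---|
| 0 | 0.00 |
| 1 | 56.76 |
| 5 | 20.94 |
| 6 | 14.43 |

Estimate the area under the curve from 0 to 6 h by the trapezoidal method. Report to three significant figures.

Trapezoidal AUC_0→6:
  [0→1]: (0.00+56.76)/2 × 1 = 28.38
  [1→5]: (56.76+20.94)/2 × 4 = 155.4
  [5→6]: (20.94+14.43)/2 × 1 = 17.685
  Sum = 201.465 µg/mL·h

AUC = 201 µg/mL·h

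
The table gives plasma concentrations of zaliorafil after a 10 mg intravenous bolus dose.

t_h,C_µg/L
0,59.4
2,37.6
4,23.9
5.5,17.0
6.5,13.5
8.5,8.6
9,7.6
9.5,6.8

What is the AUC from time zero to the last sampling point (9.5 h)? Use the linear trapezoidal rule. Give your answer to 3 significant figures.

AUC = 234 µg/L·h

Trapezoidal AUC_0→9.5:
  [0→2]: (59.4+37.6)/2 × 2 = 97.0
  [2→4]: (37.6+23.9)/2 × 2 = 61.5
  [4→5.5]: (23.9+17.0)/2 × 1.5 = 30.675
  [5.5→6.5]: (17.0+13.5)/2 × 1 = 15.25
  [6.5→8.5]: (13.5+8.6)/2 × 2 = 22.1
  [8.5→9]: (8.6+7.6)/2 × 0.5 = 4.05
  [9→9.5]: (7.6+6.8)/2 × 0.5 = 3.6
  Sum = 234.175 µg/L·h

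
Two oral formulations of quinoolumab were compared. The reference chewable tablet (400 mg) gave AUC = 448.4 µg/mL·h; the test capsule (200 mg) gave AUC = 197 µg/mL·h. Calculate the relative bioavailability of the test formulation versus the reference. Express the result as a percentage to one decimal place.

F_rel = (AUC_test/D_test) / (AUC_ref/D_ref)
      = (197/200) / (448.4/400)
      = 0.985 / 1.121 = 0.8787 = 87.87%

F_rel = 87.9%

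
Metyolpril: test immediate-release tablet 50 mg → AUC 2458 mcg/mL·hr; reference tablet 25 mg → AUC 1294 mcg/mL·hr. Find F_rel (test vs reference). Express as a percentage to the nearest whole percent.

F_rel = 95%

F_rel = (AUC_test/D_test) / (AUC_ref/D_ref)
      = (2458/50) / (1294/25)
      = 49.16 / 51.76 = 0.9498 = 94.98%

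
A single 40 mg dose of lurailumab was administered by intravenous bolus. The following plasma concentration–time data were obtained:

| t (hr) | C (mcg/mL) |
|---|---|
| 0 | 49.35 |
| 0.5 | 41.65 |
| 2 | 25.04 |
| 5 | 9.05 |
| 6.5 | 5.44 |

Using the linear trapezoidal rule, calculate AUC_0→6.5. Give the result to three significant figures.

Trapezoidal AUC_0→6.5:
  [0→0.5]: (49.35+41.65)/2 × 0.5 = 22.75
  [0.5→2]: (41.65+25.04)/2 × 1.5 = 50.0175
  [2→5]: (25.04+9.05)/2 × 3 = 51.135
  [5→6.5]: (9.05+5.44)/2 × 1.5 = 10.8675
  Sum = 134.77 mcg/mL·hr

AUC = 135 mcg/mL·hr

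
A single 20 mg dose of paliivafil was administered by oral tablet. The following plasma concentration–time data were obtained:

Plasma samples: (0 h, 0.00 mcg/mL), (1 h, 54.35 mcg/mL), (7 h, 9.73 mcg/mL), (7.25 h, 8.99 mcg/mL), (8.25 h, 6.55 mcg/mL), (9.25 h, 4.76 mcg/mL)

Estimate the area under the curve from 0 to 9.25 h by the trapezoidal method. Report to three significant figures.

AUC = 235 mcg/mL·h

Trapezoidal AUC_0→9.25:
  [0→1]: (0.00+54.35)/2 × 1 = 27.175
  [1→7]: (54.35+9.73)/2 × 6 = 192.24
  [7→7.25]: (9.73+8.99)/2 × 0.25 = 2.34
  [7.25→8.25]: (8.99+6.55)/2 × 1 = 7.77
  [8.25→9.25]: (6.55+4.76)/2 × 1 = 5.655
  Sum = 235.18 mcg/mL·h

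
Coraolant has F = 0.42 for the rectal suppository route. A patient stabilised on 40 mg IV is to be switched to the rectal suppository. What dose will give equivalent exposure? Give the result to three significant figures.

For equal systemic exposure: F × D_ev = D_iv
D_ev = D_iv / F = 40 / 0.42 = 95.2381 mg

D_rectal = 95.2 mg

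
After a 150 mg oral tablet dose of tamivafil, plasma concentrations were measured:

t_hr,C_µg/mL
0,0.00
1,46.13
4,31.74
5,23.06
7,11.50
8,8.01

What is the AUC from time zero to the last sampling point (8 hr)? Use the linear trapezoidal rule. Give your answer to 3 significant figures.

Trapezoidal AUC_0→8:
  [0→1]: (0.00+46.13)/2 × 1 = 23.065
  [1→4]: (46.13+31.74)/2 × 3 = 116.805
  [4→5]: (31.74+23.06)/2 × 1 = 27.4
  [5→7]: (23.06+11.50)/2 × 2 = 34.56
  [7→8]: (11.50+8.01)/2 × 1 = 9.755
  Sum = 211.585 µg/mL·hr

AUC = 212 µg/mL·hr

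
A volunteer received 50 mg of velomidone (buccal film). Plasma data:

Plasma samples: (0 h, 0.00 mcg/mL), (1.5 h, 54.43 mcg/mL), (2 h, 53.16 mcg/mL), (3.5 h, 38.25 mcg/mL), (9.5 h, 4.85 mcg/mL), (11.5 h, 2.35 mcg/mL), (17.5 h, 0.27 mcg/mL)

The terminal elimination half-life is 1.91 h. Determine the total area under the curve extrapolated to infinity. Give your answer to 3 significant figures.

Trapezoidal AUC_0→17.5:
  [0→1.5]: (0.00+54.43)/2 × 1.5 = 40.8225
  [1.5→2]: (54.43+53.16)/2 × 0.5 = 26.8975
  [2→3.5]: (53.16+38.25)/2 × 1.5 = 68.5575
  [3.5→9.5]: (38.25+4.85)/2 × 6 = 129.3
  [9.5→11.5]: (4.85+2.35)/2 × 2 = 7.2
  [11.5→17.5]: (2.35+0.27)/2 × 6 = 7.86
  Sum = 280.6375 mcg/mL·h
k_e = ln2 / t½ = 0.693147 / 1.91 = 0.3629 h^-1
Extrapolated tail: C_last / k_e = 0.27 / 0.3629 = 0.744
AUC_0→∞ = 280.6375 + 0.744 = 281.3815 mcg/mL·h

AUC = 281 mcg/mL·h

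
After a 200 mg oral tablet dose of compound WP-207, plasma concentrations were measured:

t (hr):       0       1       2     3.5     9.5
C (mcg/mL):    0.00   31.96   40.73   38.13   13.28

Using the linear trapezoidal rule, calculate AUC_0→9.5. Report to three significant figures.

AUC = 266 mcg/mL·hr

Trapezoidal AUC_0→9.5:
  [0→1]: (0.00+31.96)/2 × 1 = 15.98
  [1→2]: (31.96+40.73)/2 × 1 = 36.345
  [2→3.5]: (40.73+38.13)/2 × 1.5 = 59.145
  [3.5→9.5]: (38.13+13.28)/2 × 6 = 154.23
  Sum = 265.7 mcg/mL·hr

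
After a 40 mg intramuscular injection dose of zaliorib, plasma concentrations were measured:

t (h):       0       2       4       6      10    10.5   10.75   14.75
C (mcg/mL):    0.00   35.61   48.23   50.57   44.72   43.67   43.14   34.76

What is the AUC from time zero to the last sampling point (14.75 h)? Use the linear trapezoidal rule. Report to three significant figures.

Trapezoidal AUC_0→14.75:
  [0→2]: (0.00+35.61)/2 × 2 = 35.61
  [2→4]: (35.61+48.23)/2 × 2 = 83.84
  [4→6]: (48.23+50.57)/2 × 2 = 98.8
  [6→10]: (50.57+44.72)/2 × 4 = 190.58
  [10→10.5]: (44.72+43.67)/2 × 0.5 = 22.0975
  [10.5→10.75]: (43.67+43.14)/2 × 0.25 = 10.85125
  [10.75→14.75]: (43.14+34.76)/2 × 4 = 155.8
  Sum = 597.57875 mcg/mL·h

AUC = 598 mcg/mL·h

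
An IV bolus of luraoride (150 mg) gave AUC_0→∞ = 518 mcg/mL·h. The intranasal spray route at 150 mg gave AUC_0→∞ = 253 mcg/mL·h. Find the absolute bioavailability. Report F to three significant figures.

F = 0.488

F = (AUC_ev / D_ev) / (AUC_iv / D_iv)
  = (253/150) / (518/150)
  = 1.68667 / 3.45333 = 0.4884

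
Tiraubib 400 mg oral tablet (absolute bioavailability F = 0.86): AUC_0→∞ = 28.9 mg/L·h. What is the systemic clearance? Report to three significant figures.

CL = 11.9 L/h

CL = F × Dose / AUC_0→∞
   = 0.86 × 400 / 28.9 = 11.9031 L/h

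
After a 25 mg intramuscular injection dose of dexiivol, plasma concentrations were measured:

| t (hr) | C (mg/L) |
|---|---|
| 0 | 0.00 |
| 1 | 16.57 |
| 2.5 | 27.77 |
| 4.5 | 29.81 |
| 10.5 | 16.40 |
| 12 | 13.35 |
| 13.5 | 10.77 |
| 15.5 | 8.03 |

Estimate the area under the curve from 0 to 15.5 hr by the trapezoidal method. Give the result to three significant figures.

AUC = 297 mg/L·hr

Trapezoidal AUC_0→15.5:
  [0→1]: (0.00+16.57)/2 × 1 = 8.285
  [1→2.5]: (16.57+27.77)/2 × 1.5 = 33.255
  [2.5→4.5]: (27.77+29.81)/2 × 2 = 57.58
  [4.5→10.5]: (29.81+16.40)/2 × 6 = 138.63
  [10.5→12]: (16.40+13.35)/2 × 1.5 = 22.3125
  [12→13.5]: (13.35+10.77)/2 × 1.5 = 18.09
  [13.5→15.5]: (10.77+8.03)/2 × 2 = 18.8
  Sum = 296.9525 mg/L·hr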